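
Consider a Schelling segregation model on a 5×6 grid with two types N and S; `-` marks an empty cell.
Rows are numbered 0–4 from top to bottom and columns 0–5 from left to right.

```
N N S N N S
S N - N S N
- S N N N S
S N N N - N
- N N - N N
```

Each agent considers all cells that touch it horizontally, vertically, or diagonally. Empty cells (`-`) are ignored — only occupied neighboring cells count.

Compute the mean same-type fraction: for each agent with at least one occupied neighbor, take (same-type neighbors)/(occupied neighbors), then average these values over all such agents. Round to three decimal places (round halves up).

0.602

Row 0: (0,0)N 2/3 · (0,1)N 2/4 · (0,2)S 0/4 · (0,3)N 2/4 · (0,4)N 3/5 · (0,5)S 1/3
Row 1: (1,0)S 1/4 · (1,1)N 3/6 · (1,3)N 5/7 · (1,4)S 2/8 · (1,5)N 2/5
Row 2: (2,1)S 2/6 · (2,2)N 6/7 · (2,3)N 5/6 · (2,4)N 5/7 · (2,5)S 1/4
Row 3: (3,0)S 1/3 · (3,1)N 4/6 · (3,2)N 6/7 · (3,3)N 6/6 · (3,5)N 3/4
Row 4: (4,1)N 3/4 · (4,2)N 4/4 · (4,4)N 3/3 · (4,5)N 2/2
Sum over 25 agents: 2/3 + 2/4 + 0/4 + 2/4 + 3/5 + 1/3 + 1/4 + 3/6 + 5/7 + 2/8 + 2/5 + 2/6 + 6/7 + 5/6 + 5/7 + 1/4 + 1/3 + 4/6 + 6/7 + 6/6 + 3/4 + 3/4 + 4/4 + 3/3 + 2/2 = 1265/84; mean = 1265/84 ÷ 25 = 253/420 = 0.602380… → 0.602.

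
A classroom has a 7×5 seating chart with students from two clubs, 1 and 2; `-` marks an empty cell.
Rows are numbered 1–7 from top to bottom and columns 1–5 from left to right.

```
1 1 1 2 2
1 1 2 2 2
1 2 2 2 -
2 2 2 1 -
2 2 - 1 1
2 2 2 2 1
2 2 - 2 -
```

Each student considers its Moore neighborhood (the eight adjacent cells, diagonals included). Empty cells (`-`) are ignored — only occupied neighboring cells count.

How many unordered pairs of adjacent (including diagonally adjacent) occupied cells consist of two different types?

20

Scan each occupied cell's neighbors to the right and below (and the two forward diagonals) so each pair is counted once.
Row 1: 1(1,1)–1(1,2)= 1(1,1)–1(2,1)= 1(1,1)–1(2,2)= 1(1,2)–1(1,3)= 1(1,2)–1(2,2)= 1(1,2)–2(2,3)≠ 1(1,2)–1(2,1)= 1(1,3)–2(1,4)≠ 1(1,3)–2(2,3)≠ 1(1,3)–2(2,4)≠ 1(1,3)–1(2,2)= 2(1,4)–2(1,5)= 2(1,4)–2(2,4)= 2(1,4)–2(2,5)= 2(1,4)–2(2,3)= 2(1,5)–2(2,5)= 2(1,5)–2(2,4)=  → 4/17 unlike.
Row 2: 1(2,1)–1(2,2)= 1(2,1)–1(3,1)= 1(2,1)–2(3,2)≠ 1(2,2)–2(2,3)≠ 1(2,2)–2(3,2)≠ 1(2,2)–2(3,3)≠ 1(2,2)–1(3,1)= 2(2,3)–2(2,4)= 2(2,3)–2(3,3)= 2(2,3)–2(3,4)= 2(2,3)–2(3,2)= 2(2,4)–2(2,5)= 2(2,4)–2(3,4)= 2(2,4)–2(3,3)= 2(2,5)–2(3,4)=  → 4/15 unlike.
Row 3: 1(3,1)–2(3,2)≠ 1(3,1)–2(4,1)≠ 1(3,1)–2(4,2)≠ 2(3,2)–2(3,3)= 2(3,2)–2(4,2)= 2(3,2)–2(4,3)= 2(3,2)–2(4,1)= 2(3,3)–2(3,4)= 2(3,3)–2(4,3)= 2(3,3)–1(4,4)≠ 2(3,3)–2(4,2)= 2(3,4)–1(4,4)≠ 2(3,4)–2(4,3)=  → 5/13 unlike.
Row 4: 2(4,1)–2(4,2)= 2(4,1)–2(5,1)= 2(4,1)–2(5,2)= 2(4,2)–2(4,3)= 2(4,2)–2(5,2)= 2(4,2)–2(5,1)= 2(4,3)–1(4,4)≠ 2(4,3)–1(5,4)≠ 2(4,3)–2(5,2)= 1(4,4)–1(5,4)= 1(4,4)–1(5,5)=  → 2/11 unlike.
Row 5: 2(5,1)–2(5,2)= 2(5,1)–2(6,1)= 2(5,1)–2(6,2)= 2(5,2)–2(6,2)= 2(5,2)–2(6,3)= 2(5,2)–2(6,1)= 1(5,4)–1(5,5)= 1(5,4)–2(6,4)≠ 1(5,4)–1(6,5)= 1(5,4)–2(6,3)≠ 1(5,5)–1(6,5)= 1(5,5)–2(6,4)≠  → 3/12 unlike.
Row 6: 2(6,1)–2(6,2)= 2(6,1)–2(7,1)= 2(6,1)–2(7,2)= 2(6,2)–2(6,3)= 2(6,2)–2(7,2)= 2(6,2)–2(7,1)= 2(6,3)–2(6,4)= 2(6,3)–2(7,4)= 2(6,3)–2(7,2)= 2(6,4)–1(6,5)≠ 2(6,4)–2(7,4)= 1(6,5)–2(7,4)≠  → 2/12 unlike.
Row 7: 2(7,1)–2(7,2)=  → 0/1 unlike.
Total adjacent occupied pairs: 81; unlike-type pairs: 20.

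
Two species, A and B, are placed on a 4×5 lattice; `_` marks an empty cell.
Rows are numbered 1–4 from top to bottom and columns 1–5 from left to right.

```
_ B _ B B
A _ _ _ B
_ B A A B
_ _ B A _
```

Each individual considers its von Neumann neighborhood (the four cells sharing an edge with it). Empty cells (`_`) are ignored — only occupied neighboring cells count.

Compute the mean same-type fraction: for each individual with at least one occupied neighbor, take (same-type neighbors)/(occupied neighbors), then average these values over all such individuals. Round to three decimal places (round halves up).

0.556

Row 1: (1,2)B — no occupied neighbors · (1,4)B 1/1 · (1,5)B 2/2
Row 2: (2,1)A — no occupied neighbors · (2,5)B 2/2
Row 3: (3,2)B 0/1 · (3,3)A 1/3 · (3,4)A 2/3 · (3,5)B 1/2
Row 4: (4,3)B 0/2 · (4,4)A 1/2
Sum over 9 individuals: 1/1 + 2/2 + 2/2 + 0/1 + 1/3 + 2/3 + 1/2 + 0/2 + 1/2 = 5; mean = 5 ÷ 9 = 5/9 = 0.555555… → 0.556.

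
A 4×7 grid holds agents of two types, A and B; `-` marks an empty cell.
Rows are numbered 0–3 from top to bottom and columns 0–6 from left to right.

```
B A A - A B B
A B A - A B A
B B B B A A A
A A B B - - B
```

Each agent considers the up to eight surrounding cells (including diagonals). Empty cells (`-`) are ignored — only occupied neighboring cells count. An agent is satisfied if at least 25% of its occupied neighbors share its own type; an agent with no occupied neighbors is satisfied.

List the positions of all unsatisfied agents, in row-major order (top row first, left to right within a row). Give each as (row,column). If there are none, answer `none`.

(0,0)B 1/3 ✓
(0,1)A 3/5 ✓
(0,2)A 2/3 ✓
(0,4)A 1/3 ✓
(0,5)B 2/5 ✓
(0,6)B 2/3 ✓
(1,0)A 1/5 ✗
(1,1)B 4/8 ✓
(1,2)A 2/6 ✓
(1,4)A 3/6 ✓
(1,5)B 2/8 ✓
(1,6)A 2/5 ✓
(2,0)B 2/5 ✓
(2,1)B 4/8 ✓
(2,2)B 5/7 ✓
(2,3)B 3/6 ✓
(2,4)A 2/5 ✓
(2,5)A 4/6 ✓
(2,6)A 2/4 ✓
(3,0)A 1/3 ✓
(3,1)A 1/5 ✗
(3,2)B 4/5 ✓
(3,3)B 3/4 ✓
(3,6)B 0/2 ✗

(1,0), (3,1), (3,6)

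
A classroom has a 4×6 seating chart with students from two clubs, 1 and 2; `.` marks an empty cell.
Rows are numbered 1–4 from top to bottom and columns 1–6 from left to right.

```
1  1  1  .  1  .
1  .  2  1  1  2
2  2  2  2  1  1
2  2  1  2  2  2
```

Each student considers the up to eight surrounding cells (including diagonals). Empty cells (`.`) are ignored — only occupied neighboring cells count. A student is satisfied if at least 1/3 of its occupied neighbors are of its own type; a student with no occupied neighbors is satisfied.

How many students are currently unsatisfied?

2

Row 1: (1,1)1 2/2 satisfied · (1,2)1 3/4 satisfied · (1,3)1 2/3 satisfied · (1,5)1 2/3 satisfied
Row 2: (2,1)1 2/4 satisfied · (2,3)2 3/6 satisfied · (2,4)1 4/7 satisfied · (2,5)1 4/6 satisfied · (2,6)2 0/4 not
Row 3: (3,1)2 3/4 satisfied · (3,2)2 5/7 satisfied · (3,3)2 5/7 satisfied · (3,4)2 4/8 satisfied · (3,5)1 3/8 satisfied · (3,6)1 2/5 satisfied
Row 4: (4,1)2 3/3 satisfied · (4,2)2 4/5 satisfied · (4,3)1 0/5 not · (4,4)2 3/5 satisfied · (4,5)2 3/5 satisfied · (4,6)2 1/3 satisfied
Unsatisfied: (2,6), (4,3) — 2 in total.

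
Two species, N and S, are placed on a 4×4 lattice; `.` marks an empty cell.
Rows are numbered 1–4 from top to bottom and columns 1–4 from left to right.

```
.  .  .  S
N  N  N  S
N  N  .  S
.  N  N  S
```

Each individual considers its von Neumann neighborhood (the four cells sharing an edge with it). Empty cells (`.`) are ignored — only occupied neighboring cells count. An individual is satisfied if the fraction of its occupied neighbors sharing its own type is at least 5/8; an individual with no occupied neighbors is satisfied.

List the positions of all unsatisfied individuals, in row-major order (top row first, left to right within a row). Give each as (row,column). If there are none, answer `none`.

(2,3), (4,3), (4,4)

Row 1: (1,4)S 1/1 ✓
Row 2: (2,1)N 2/2 ✓ · (2,2)N 3/3 ✓ · (2,3)N 1/2 ✗ · (2,4)S 2/3 ✓
Row 3: (3,1)N 2/2 ✓ · (3,2)N 3/3 ✓ · (3,4)S 2/2 ✓
Row 4: (4,2)N 2/2 ✓ · (4,3)N 1/2 ✗ · (4,4)S 1/2 ✗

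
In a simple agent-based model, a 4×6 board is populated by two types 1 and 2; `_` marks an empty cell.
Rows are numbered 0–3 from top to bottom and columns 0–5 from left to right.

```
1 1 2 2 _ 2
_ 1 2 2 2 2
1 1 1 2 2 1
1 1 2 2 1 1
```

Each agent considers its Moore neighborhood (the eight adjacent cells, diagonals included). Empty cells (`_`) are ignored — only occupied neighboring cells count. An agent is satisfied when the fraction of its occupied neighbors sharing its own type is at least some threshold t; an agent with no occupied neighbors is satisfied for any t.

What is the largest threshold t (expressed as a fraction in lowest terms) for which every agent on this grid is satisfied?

(0,0)1 2/2
(0,1)1 2/4
(0,2)2 3/5
(0,3)2 4/4
(0,5)2 2/2
(1,1)1 5/7
(1,2)2 4/8
(1,3)2 6/7
(1,4)2 6/7
(1,5)2 3/4
(2,0)1 4/4
(2,1)1 5/7
(2,2)1 3/8
(2,3)2 6/8
(2,4)2 5/8
(2,5)1 2/5
(3,0)1 3/3
(3,1)1 4/5
(3,2)2 2/5
(3,3)2 3/5
(3,4)1 2/5
(3,5)1 2/3
The smallest same-type fraction is 3/8 at (2,2), which reduces to 3/8. Any threshold above that leaves this agent unsatisfied.

3/8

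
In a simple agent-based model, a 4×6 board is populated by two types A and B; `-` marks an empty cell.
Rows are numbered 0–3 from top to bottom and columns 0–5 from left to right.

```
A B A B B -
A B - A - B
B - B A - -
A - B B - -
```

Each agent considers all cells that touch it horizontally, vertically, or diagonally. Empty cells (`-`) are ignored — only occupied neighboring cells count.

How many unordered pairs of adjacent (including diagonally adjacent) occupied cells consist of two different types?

Scan each occupied cell's neighbors to the right and below (and the two forward diagonals) so each pair is counted once.
Row 0: A(0,0)–B(0,1)≠ A(0,0)–A(1,0)= A(0,0)–B(1,1)≠ B(0,1)–A(0,2)≠ B(0,1)–B(1,1)= B(0,1)–A(1,0)≠ A(0,2)–B(0,3)≠ A(0,2)–A(1,3)= A(0,2)–B(1,1)≠ B(0,3)–B(0,4)= B(0,3)–A(1,3)≠ B(0,4)–B(1,5)= B(0,4)–A(1,3)≠  → 8/13 unlike.
Row 1: A(1,0)–B(1,1)≠ A(1,0)–B(2,0)≠ B(1,1)–B(2,2)= B(1,1)–B(2,0)= A(1,3)–A(2,3)= A(1,3)–B(2,2)≠  → 3/6 unlike.
Row 2: B(2,0)–A(3,0)≠ B(2,2)–A(2,3)≠ B(2,2)–B(3,2)= B(2,2)–B(3,3)= A(2,3)–B(3,3)≠ A(2,3)–B(3,2)≠  → 4/6 unlike.
Row 3: B(3,2)–B(3,3)=  → 0/1 unlike.
Total adjacent occupied pairs: 26; unlike-type pairs: 15.

15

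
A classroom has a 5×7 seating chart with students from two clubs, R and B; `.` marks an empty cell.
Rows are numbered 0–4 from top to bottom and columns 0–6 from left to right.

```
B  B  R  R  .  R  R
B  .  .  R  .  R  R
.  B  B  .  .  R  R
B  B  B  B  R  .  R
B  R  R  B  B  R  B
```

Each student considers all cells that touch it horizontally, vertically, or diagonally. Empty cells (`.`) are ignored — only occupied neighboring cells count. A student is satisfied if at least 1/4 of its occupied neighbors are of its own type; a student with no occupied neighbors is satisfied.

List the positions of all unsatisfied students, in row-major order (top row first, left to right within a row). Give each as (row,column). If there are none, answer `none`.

Row 0: (0,0)B 2/2 ✓ · (0,1)B 2/3 ✓ · (0,2)R 2/3 ✓ · (0,3)R 2/2 ✓ · (0,5)R 3/3 ✓ · (0,6)R 3/3 ✓
Row 1: (1,0)B 3/3 ✓ · (1,3)R 2/3 ✓ · (1,5)R 5/5 ✓ · (1,6)R 5/5 ✓
Row 2: (2,1)B 5/5 ✓ · (2,2)B 4/5 ✓ · (2,5)R 5/5 ✓ · (2,6)R 4/4 ✓
Row 3: (3,0)B 3/4 ✓ · (3,1)B 5/7 ✓ · (3,2)B 5/7 ✓ · (3,3)B 4/6 ✓ · (3,4)R 2/5 ✓ · (3,6)R 3/4 ✓
Row 4: (4,0)B 2/3 ✓ · (4,1)R 1/5 ✗ · (4,2)R 1/5 ✗ · (4,3)B 3/5 ✓ · (4,4)B 2/4 ✓ · (4,5)R 2/4 ✓ · (4,6)B 0/2 ✗

(4,1), (4,2), (4,6)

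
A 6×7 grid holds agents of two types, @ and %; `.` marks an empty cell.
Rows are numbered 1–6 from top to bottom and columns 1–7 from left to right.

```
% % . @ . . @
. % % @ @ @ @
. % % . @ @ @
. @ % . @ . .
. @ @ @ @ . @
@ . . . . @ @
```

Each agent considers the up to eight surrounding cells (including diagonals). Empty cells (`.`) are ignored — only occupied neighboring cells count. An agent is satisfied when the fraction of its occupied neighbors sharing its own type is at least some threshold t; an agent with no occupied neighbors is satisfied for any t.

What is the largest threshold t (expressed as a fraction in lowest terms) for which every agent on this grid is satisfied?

1/3

Row 1: (1,1)% 2/2 · (1,2)% 3/3 · (1,4)@ 2/3 · (1,7)@ 2/2
Row 2: (2,2)% 5/5 · (2,3)% 4/6 · (2,4)@ 3/5 · (2,5)@ 5/5 · (2,6)@ 6/6 · (2,7)@ 4/4
Row 3: (3,2)% 4/5 · (3,3)% 4/6 · (3,5)@ 5/5 · (3,6)@ 6/6 · (3,7)@ 3/3
Row 4: (4,2)@ 2/5 · (4,3)% 2/6 · (4,5)@ 4/4
Row 5: (5,2)@ 3/4 · (5,3)@ 3/4 · (5,4)@ 3/4 · (5,5)@ 3/3 · (5,7)@ 2/2
Row 6: (6,1)@ 1/1 · (6,6)@ 3/3 · (6,7)@ 2/2
The smallest same-type fraction is 2/6 at (4,3), which reduces to 1/3. Any threshold above that leaves this agent unsatisfied.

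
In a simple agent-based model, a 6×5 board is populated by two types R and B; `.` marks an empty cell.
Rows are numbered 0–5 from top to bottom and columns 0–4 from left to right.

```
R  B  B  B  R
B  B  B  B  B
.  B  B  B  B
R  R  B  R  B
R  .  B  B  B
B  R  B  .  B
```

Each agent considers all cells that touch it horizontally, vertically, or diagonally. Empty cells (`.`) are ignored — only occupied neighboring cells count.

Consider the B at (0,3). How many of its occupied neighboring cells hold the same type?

4

Occupied neighbors of (0,3): (0,2)=B, (0,4)=R, (1,2)=B, (1,3)=B, (1,4)=B.
Same type (B): 4 of 5.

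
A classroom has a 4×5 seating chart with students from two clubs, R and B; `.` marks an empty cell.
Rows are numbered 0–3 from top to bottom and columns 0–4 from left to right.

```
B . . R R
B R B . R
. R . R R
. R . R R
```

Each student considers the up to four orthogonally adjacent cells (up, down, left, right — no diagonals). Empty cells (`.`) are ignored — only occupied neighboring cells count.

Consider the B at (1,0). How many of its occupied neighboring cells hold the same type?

1

Occupied neighbors of (1,0): (0,0)=B, (1,1)=R.
Same type (B): 1 of 2.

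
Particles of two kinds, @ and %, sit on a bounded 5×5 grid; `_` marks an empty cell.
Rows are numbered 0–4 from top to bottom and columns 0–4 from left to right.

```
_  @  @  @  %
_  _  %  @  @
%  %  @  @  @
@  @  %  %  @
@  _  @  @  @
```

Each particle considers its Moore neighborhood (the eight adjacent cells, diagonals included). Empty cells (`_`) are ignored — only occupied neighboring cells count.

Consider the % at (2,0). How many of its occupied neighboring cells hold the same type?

1

Occupied neighbors of (2,0): (2,1)=%, (3,0)=@, (3,1)=@.
Same type (%): 1 of 3.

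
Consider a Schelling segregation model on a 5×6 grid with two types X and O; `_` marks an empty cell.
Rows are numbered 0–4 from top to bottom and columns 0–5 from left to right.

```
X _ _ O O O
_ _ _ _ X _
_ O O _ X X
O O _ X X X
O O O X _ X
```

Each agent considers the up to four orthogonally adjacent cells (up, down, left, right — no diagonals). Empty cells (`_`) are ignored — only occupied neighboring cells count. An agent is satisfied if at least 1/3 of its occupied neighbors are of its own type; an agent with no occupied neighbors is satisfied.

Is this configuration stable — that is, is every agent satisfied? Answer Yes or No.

Yes

Row 0: (0,0)X 0/0 satisfied · (0,3)O 1/1 satisfied · (0,4)O 2/3 satisfied · (0,5)O 1/1 satisfied
Row 1: (1,4)X 1/2 satisfied
Row 2: (2,1)O 2/2 satisfied · (2,2)O 1/1 satisfied · (2,4)X 3/3 satisfied · (2,5)X 2/2 satisfied
Row 3: (3,0)O 2/2 satisfied · (3,1)O 3/3 satisfied · (3,3)X 2/2 satisfied · (3,4)X 3/3 satisfied · (3,5)X 3/3 satisfied
Row 4: (4,0)O 2/2 satisfied · (4,1)O 3/3 satisfied · (4,2)O 1/2 satisfied · (4,3)X 1/2 satisfied · (4,5)X 1/1 satisfied
All meet the threshold, so the configuration is stable.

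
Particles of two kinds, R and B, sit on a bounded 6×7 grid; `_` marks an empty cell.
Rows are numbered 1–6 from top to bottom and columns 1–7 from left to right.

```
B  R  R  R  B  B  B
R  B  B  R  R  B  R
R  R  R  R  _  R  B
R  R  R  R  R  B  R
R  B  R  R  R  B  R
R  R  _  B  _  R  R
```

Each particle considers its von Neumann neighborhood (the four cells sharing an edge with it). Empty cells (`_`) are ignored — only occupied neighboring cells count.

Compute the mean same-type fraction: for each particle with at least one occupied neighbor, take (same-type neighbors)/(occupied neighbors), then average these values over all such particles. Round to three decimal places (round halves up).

(1,1)B 0/2
(1,2)R 1/3
(1,3)R 2/3
(1,4)R 2/3
(1,5)B 1/3
(1,6)B 3/3
(1,7)B 1/2
(2,1)R 1/3
(2,2)B 1/4
(2,3)B 1/4
(2,4)R 3/4
(2,5)R 1/3
(2,6)B 1/4
(2,7)R 0/3
(3,1)R 3/3
(3,2)R 3/4
(3,3)R 3/4
(3,4)R 3/3
(3,6)R 0/3
(3,7)B 0/3
(4,1)R 3/3
(4,2)R 3/4
(4,3)R 4/4
(4,4)R 4/4
(4,5)R 2/3
(4,6)B 1/4
(4,7)R 1/3
(5,1)R 2/3
(5,2)B 0/4
(5,3)R 2/3
(5,4)R 3/4
(5,5)R 2/3
(5,6)B 1/4
(5,7)R 2/3
(6,1)R 2/2
(6,2)R 1/2
(6,4)B 0/1
(6,6)R 1/2
(6,7)R 2/2
Sum over 39 particles: 0/2 + 1/3 + 2/3 + 2/3 + 1/3 + 3/3 + 1/2 + 1/3 + 1/4 + 1/4 + 3/4 + 1/3 + 1/4 + 0/3 + 3/3 + 3/4 + 3/4 + 3/3 + 0/3 + 0/3 + 3/3 + 3/4 + 4/4 + 4/4 + 2/3 + 1/4 + 1/3 + 2/3 + 0/4 + 2/3 + 3/4 + 2/3 + 1/4 + 2/3 + 2/2 + 1/2 + 0/1 + 1/2 + 2/2 = 125/6; mean = 125/6 ÷ 39 = 125/234 = 0.534188… → 0.534.

0.534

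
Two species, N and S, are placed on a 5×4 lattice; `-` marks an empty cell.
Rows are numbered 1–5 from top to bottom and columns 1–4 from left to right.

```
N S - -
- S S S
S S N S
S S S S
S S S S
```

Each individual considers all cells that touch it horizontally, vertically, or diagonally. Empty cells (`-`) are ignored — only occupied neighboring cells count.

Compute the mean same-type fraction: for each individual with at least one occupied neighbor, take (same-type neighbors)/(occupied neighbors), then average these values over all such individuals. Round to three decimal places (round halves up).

Row 1: (1,1)N 0/2 · (1,2)S 2/3
Row 2: (2,2)S 4/6 · (2,3)S 5/6 · (2,4)S 2/3
Row 3: (3,1)S 4/4 · (3,2)S 6/7 · (3,3)N 0/8 · (3,4)S 4/5
Row 4: (4,1)S 5/5 · (4,2)S 7/8 · (4,3)S 7/8 · (4,4)S 4/5
Row 5: (5,1)S 3/3 · (5,2)S 5/5 · (5,3)S 5/5 · (5,4)S 3/3
Sum over 17 individuals: 0/2 + 2/3 + 4/6 + 5/6 + 2/3 + 4/4 + 6/7 + 0/8 + 4/5 + 5/5 + 7/8 + 7/8 + 4/5 + 3/3 + 5/5 + 5/5 + 3/3 = 5477/420; mean = 5477/420 ÷ 17 = 5477/7140 = 0.767086… → 0.767.

0.767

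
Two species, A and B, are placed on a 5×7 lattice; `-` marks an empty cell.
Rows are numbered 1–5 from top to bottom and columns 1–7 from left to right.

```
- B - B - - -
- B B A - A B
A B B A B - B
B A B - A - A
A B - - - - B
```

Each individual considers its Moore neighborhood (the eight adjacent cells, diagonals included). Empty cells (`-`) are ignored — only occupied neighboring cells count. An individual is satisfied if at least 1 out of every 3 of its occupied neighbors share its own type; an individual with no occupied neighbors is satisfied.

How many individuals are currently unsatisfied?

Row 1: (1,2)B 2/2 ok · (1,4)B 1/2 ok
Row 2: (2,2)B 4/5 ok · (2,3)B 5/7 ok · (2,4)A 1/5 unhappy · (2,6)A 0/3 unhappy · (2,7)B 1/2 ok
Row 3: (3,1)A 1/4 unhappy · (3,2)B 5/7 ok · (3,3)B 4/7 ok · (3,4)A 2/6 ok · (3,5)B 0/4 unhappy · (3,7)B 1/3 ok
Row 4: (4,1)B 2/5 ok · (4,2)A 2/7 unhappy · (4,3)B 3/5 ok · (4,5)A 1/2 ok · (4,7)A 0/2 unhappy
Row 5: (5,1)A 1/3 ok · (5,2)B 2/4 ok · (5,7)B 0/1 unhappy
Unsatisfied: (2,4), (2,6), (3,1), (3,5), (4,2), (4,7), (5,7) — 7 in total.

7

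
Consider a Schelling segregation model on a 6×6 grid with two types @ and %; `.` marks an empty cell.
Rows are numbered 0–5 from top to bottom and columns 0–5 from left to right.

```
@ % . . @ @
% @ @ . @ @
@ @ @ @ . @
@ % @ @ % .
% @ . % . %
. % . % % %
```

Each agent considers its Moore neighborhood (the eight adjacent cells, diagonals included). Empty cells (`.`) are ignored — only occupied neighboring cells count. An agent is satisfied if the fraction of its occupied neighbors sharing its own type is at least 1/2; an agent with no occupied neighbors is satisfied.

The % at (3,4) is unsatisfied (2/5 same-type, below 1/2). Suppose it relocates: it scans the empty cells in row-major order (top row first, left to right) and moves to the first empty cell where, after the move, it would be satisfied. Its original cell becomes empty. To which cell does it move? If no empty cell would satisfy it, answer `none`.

(3,5)

Vacating (3,4). Empty cells in order:
  (0,2): 1/3 same-type → still unsatisfied.
  (0,3): 0/3 same-type → still unsatisfied.
  (1,3): 0/5 same-type → still unsatisfied.
  (2,4): 0/5 same-type → still unsatisfied.
  (3,5): 1/2 same-type → satisfied — stop here.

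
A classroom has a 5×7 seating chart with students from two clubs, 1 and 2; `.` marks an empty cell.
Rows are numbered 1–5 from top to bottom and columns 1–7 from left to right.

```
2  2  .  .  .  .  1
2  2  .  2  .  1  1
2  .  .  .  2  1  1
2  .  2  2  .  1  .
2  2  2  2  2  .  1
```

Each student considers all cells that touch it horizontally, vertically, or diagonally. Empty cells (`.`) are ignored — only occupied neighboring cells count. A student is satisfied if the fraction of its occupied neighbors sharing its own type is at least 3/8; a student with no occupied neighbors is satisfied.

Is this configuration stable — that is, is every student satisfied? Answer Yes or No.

Yes

(1,1)2 3/3 ok
(1,2)2 3/3 ok
(1,7)1 2/2 ok
(2,1)2 4/4 ok
(2,2)2 4/4 ok
(2,4)2 1/1 ok
(2,6)1 4/5 ok
(2,7)1 4/4 ok
(3,1)2 3/3 ok
(3,5)2 2/5 ok
(3,6)1 4/5 ok
(3,7)1 4/4 ok
(4,1)2 3/3 ok
(4,3)2 4/4 ok
(4,4)2 5/5 ok
(4,6)1 3/5 ok
(5,1)2 2/2 ok
(5,2)2 4/4 ok
(5,3)2 4/4 ok
(5,4)2 4/4 ok
(5,5)2 2/3 ok
(5,7)1 1/1 ok
All meet the threshold, so the configuration is stable.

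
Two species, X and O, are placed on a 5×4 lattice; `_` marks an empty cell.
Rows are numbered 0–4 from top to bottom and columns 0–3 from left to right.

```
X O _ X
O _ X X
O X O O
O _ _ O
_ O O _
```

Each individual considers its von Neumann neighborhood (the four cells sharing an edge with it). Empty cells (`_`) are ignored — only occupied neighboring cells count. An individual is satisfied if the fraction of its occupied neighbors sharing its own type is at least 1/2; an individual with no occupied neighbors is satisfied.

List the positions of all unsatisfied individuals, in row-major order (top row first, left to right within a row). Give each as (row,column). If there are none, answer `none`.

(0,0), (0,1), (2,1), (2,2)

(0,0)X 0/2 not
(0,1)O 0/1 not
(0,3)X 1/1 satisfied
(1,0)O 1/2 satisfied
(1,2)X 1/2 satisfied
(1,3)X 2/3 satisfied
(2,0)O 2/3 satisfied
(2,1)X 0/2 not
(2,2)O 1/3 not
(2,3)O 2/3 satisfied
(3,0)O 1/1 satisfied
(3,3)O 1/1 satisfied
(4,1)O 1/1 satisfied
(4,2)O 1/1 satisfied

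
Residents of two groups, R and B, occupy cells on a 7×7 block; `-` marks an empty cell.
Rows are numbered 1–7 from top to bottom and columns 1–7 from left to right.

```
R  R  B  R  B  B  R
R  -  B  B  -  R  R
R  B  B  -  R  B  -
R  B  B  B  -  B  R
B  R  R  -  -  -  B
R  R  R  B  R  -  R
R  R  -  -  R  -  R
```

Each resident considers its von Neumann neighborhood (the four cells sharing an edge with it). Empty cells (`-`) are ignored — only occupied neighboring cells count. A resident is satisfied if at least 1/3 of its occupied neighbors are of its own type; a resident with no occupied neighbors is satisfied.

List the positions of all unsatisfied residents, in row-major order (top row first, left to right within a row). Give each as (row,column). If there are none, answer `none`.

(1,1)R 2/2 ✓
(1,2)R 1/2 ✓
(1,3)B 1/3 ✓
(1,4)R 0/3 ✗
(1,5)B 1/2 ✓
(1,6)B 1/3 ✓
(1,7)R 1/2 ✓
(2,1)R 2/2 ✓
(2,3)B 3/3 ✓
(2,4)B 1/2 ✓
(2,6)R 1/3 ✓
(2,7)R 2/2 ✓
(3,1)R 2/3 ✓
(3,2)B 2/3 ✓
(3,3)B 3/3 ✓
(3,5)R 0/1 ✗
(3,6)B 1/3 ✓
(4,1)R 1/3 ✓
(4,2)B 2/4 ✓
(4,3)B 3/4 ✓
(4,4)B 1/1 ✓
(4,6)B 1/2 ✓
(4,7)R 0/2 ✗
(5,1)B 0/3 ✗
(5,2)R 2/4 ✓
(5,3)R 2/3 ✓
(5,7)B 0/2 ✗
(6,1)R 2/3 ✓
(6,2)R 4/4 ✓
(6,3)R 2/3 ✓
(6,4)B 0/2 ✗
(6,5)R 1/2 ✓
(6,7)R 1/2 ✓
(7,1)R 2/2 ✓
(7,2)R 2/2 ✓
(7,5)R 1/1 ✓
(7,7)R 1/1 ✓

(1,4), (3,5), (4,7), (5,1), (5,7), (6,4)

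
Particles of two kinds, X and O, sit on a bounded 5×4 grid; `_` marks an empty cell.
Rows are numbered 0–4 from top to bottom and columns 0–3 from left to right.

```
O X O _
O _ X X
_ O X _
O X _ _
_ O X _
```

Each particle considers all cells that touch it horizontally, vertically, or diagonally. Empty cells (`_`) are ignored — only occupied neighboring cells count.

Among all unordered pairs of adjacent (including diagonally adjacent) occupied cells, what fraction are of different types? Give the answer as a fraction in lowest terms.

Scan each occupied cell's neighbors to the right and below (and the two forward diagonals) so each pair is counted once.
Row 0: O(0,0)–X(0,1)≠ O(0,0)–O(1,0)= X(0,1)–O(0,2)≠ X(0,1)–X(1,2)= X(0,1)–O(1,0)≠ O(0,2)–X(1,2)≠ O(0,2)–X(1,3)≠  → 5/7 unlike.
Row 1: O(1,0)–O(2,1)= X(1,2)–X(1,3)= X(1,2)–X(2,2)= X(1,2)–O(2,1)≠ X(1,3)–X(2,2)=  → 1/5 unlike.
Row 2: O(2,1)–X(2,2)≠ O(2,1)–X(3,1)≠ O(2,1)–O(3,0)= X(2,2)–X(3,1)=  → 2/4 unlike.
Row 3: O(3,0)–X(3,1)≠ O(3,0)–O(4,1)= X(3,1)–O(4,1)≠ X(3,1)–X(4,2)=  → 2/4 unlike.
Row 4: O(4,1)–X(4,2)≠  → 1/1 unlike.
Total adjacent occupied pairs: 21; unlike-type pairs: 11.
11/21 is already in lowest terms.

11/21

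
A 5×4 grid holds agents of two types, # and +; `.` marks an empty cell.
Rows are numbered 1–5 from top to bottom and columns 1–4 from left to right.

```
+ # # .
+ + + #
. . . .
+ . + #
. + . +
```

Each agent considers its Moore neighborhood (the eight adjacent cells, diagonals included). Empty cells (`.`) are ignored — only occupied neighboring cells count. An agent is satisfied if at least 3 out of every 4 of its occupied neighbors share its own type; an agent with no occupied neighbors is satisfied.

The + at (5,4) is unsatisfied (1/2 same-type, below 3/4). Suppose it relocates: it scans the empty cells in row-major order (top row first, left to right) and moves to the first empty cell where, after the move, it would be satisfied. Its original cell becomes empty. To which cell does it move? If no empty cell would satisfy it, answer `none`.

(3,1)

Vacating (5,4). Empty cells in order:
  (1,4): 1/3 same-type → still unsatisfied.
  (3,1): 3/3 same-type → satisfied — stop here.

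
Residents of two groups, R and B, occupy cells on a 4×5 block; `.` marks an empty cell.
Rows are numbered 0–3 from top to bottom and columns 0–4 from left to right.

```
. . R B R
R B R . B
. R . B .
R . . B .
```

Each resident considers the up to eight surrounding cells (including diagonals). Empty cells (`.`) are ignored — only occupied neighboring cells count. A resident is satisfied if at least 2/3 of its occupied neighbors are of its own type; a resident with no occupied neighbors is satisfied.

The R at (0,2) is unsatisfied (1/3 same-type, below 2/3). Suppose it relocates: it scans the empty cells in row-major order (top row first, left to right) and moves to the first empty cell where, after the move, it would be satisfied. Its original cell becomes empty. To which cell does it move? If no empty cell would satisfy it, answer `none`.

(0,1)

Vacating (0,2). Empty cells in order:
  (0,0): 1/2 same-type → still unsatisfied.
  (0,1): 2/3 same-type → satisfied — stop here.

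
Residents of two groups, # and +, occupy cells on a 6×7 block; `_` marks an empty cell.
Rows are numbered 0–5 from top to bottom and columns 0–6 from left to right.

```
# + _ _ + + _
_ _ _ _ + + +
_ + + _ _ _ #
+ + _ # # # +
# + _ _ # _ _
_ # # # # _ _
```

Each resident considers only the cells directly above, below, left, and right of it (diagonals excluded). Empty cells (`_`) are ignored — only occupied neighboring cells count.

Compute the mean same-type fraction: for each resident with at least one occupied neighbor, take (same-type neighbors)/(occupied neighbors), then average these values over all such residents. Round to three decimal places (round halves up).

Row 0: (0,0)# 0/1 · (0,1)+ 0/1 · (0,4)+ 2/2 · (0,5)+ 2/2
Row 1: (1,4)+ 2/2 · (1,5)+ 3/3 · (1,6)+ 1/2
Row 2: (2,1)+ 2/2 · (2,2)+ 1/1 · (2,6)# 0/2
Row 3: (3,0)+ 1/2 · (3,1)+ 3/3 · (3,3)# 1/1 · (3,4)# 3/3 · (3,5)# 1/2 · (3,6)+ 0/2
Row 4: (4,0)# 0/2 · (4,1)+ 1/3 · (4,4)# 2/2
Row 5: (5,1)# 1/2 · (5,2)# 2/2 · (5,3)# 2/2 · (5,4)# 2/2
Sum over 23 residents: 0/1 + 0/1 + 2/2 + 2/2 + 2/2 + 3/3 + 1/2 + 2/2 + 1/1 + 0/2 + 1/2 + 3/3 + 1/1 + 3/3 + 1/2 + 0/2 + 0/2 + 1/3 + 2/2 + 1/2 + 2/2 + 2/2 + 2/2 = 46/3; mean = 46/3 ÷ 23 = 2/3 = 0.666666… → 0.667.

0.667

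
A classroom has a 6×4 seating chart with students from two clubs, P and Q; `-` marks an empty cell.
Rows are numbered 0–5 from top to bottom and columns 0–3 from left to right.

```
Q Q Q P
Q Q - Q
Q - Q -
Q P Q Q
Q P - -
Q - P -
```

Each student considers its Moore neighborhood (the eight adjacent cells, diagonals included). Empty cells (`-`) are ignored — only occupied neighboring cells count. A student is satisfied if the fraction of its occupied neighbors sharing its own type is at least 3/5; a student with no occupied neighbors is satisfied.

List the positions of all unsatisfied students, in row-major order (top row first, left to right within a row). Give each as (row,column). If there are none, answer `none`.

(0,3), (3,0), (3,1), (3,2), (4,0), (4,1), (5,0)

Row 0: (0,0)Q 3/3 ok · (0,1)Q 4/4 ok · (0,2)Q 3/4 ok · (0,3)P 0/2 unhappy
Row 1: (1,0)Q 4/4 ok · (1,1)Q 6/6 ok · (1,3)Q 2/3 ok
Row 2: (2,0)Q 3/4 ok · (2,2)Q 4/5 ok
Row 3: (3,0)Q 2/4 unhappy · (3,1)P 1/6 unhappy · (3,2)Q 2/4 unhappy · (3,3)Q 2/2 ok
Row 4: (4,0)Q 2/4 unhappy · (4,1)P 2/6 unhappy
Row 5: (5,0)Q 1/2 unhappy · (5,2)P 1/1 ok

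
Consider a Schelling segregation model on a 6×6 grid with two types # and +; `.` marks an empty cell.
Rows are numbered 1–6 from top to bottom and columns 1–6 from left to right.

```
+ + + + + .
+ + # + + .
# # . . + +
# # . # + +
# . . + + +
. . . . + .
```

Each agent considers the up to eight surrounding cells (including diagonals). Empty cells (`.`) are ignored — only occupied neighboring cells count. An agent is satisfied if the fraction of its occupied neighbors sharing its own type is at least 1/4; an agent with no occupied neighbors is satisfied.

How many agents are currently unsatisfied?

(1,1)+ 3/3 satisfied
(1,2)+ 4/5 satisfied
(1,3)+ 4/5 satisfied
(1,4)+ 4/5 satisfied
(1,5)+ 3/3 satisfied
(2,1)+ 3/5 satisfied
(2,2)+ 4/7 satisfied
(2,3)# 1/6 not
(2,4)+ 5/6 satisfied
(2,5)+ 5/5 satisfied
(3,1)# 3/5 satisfied
(3,2)# 4/6 satisfied
(3,5)+ 5/6 satisfied
(3,6)+ 4/4 satisfied
(4,1)# 4/4 satisfied
(4,2)# 4/4 satisfied
(4,4)# 0/4 not
(4,5)+ 6/7 satisfied
(4,6)+ 5/5 satisfied
(5,1)# 2/2 satisfied
(5,4)+ 3/4 satisfied
(5,5)+ 5/6 satisfied
(5,6)+ 4/4 satisfied
(6,5)+ 3/3 satisfied
Unsatisfied: (2,3), (4,4) — 2 in total.

2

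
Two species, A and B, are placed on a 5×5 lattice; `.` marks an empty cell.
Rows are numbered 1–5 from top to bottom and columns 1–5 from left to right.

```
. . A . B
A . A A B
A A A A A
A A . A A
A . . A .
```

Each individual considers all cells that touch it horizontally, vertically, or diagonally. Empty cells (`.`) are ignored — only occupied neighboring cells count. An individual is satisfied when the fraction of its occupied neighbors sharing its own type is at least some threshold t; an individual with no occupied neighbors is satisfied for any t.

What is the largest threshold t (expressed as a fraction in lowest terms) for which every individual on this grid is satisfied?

(1,3)A 2/2
(1,5)B 1/2
(2,1)A 2/2
(2,3)A 5/5
(2,4)A 5/7
(2,5)B 1/4
(3,1)A 4/4
(3,2)A 6/6
(3,3)A 6/6
(3,4)A 6/7
(3,5)A 4/5
(4,1)A 4/4
(4,2)A 5/5
(4,4)A 5/5
(4,5)A 4/4
(5,1)A 2/2
(5,4)A 2/2
The smallest same-type fraction is 1/4 at (2,5), which reduces to 1/4. Any threshold above that leaves this individual unsatisfied.

1/4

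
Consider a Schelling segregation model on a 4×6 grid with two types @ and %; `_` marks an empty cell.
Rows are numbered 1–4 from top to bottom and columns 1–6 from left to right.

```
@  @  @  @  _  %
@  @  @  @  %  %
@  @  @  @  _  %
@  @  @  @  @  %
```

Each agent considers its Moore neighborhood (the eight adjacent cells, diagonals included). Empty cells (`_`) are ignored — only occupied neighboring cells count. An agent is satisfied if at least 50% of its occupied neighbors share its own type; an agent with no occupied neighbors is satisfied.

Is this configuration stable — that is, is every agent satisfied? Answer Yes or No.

Yes

(1,1)@ 3/3 satisfied
(1,2)@ 5/5 satisfied
(1,3)@ 5/5 satisfied
(1,4)@ 3/4 satisfied
(1,6)% 2/2 satisfied
(2,1)@ 5/5 satisfied
(2,2)@ 8/8 satisfied
(2,3)@ 8/8 satisfied
(2,4)@ 5/6 satisfied
(2,5)% 3/6 satisfied
(2,6)% 3/3 satisfied
(3,1)@ 5/5 satisfied
(3,2)@ 8/8 satisfied
(3,3)@ 8/8 satisfied
(3,4)@ 6/7 satisfied
(3,6)% 3/4 satisfied
(4,1)@ 3/3 satisfied
(4,2)@ 5/5 satisfied
(4,3)@ 5/5 satisfied
(4,4)@ 4/4 satisfied
(4,5)@ 2/4 satisfied
(4,6)% 1/2 satisfied
All meet the threshold, so the configuration is stable.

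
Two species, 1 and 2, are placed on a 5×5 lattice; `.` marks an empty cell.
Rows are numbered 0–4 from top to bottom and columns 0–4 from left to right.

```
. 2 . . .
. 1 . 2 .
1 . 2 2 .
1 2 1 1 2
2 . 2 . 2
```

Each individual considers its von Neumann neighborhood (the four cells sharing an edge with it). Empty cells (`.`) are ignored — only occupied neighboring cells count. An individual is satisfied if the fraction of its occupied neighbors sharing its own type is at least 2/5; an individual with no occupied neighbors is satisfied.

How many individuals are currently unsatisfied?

(0,1)2 0/1 ✗
(1,1)1 0/1 ✗
(1,3)2 1/1 ✓
(2,0)1 1/1 ✓
(2,2)2 1/2 ✓
(2,3)2 2/3 ✓
(3,0)1 1/3 ✗
(3,1)2 0/2 ✗
(3,2)1 1/4 ✗
(3,3)1 1/3 ✗
(3,4)2 1/2 ✓
(4,0)2 0/1 ✗
(4,2)2 0/1 ✗
(4,4)2 1/1 ✓
Unsatisfied: (0,1), (1,1), (3,0), (3,1), (3,2), (3,3), (4,0), (4,2) — 8 in total.

8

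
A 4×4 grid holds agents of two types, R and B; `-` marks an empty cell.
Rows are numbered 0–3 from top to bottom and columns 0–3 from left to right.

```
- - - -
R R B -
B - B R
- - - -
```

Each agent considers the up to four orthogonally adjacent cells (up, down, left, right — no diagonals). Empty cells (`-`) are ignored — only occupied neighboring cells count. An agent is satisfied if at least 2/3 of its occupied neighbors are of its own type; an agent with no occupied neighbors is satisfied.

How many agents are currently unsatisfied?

6

(1,0)R 1/2 not
(1,1)R 1/2 not
(1,2)B 1/2 not
(2,0)B 0/1 not
(2,2)B 1/2 not
(2,3)R 0/1 not
Unsatisfied: (1,0), (1,1), (1,2), (2,0), (2,2), (2,3) — 6 in total.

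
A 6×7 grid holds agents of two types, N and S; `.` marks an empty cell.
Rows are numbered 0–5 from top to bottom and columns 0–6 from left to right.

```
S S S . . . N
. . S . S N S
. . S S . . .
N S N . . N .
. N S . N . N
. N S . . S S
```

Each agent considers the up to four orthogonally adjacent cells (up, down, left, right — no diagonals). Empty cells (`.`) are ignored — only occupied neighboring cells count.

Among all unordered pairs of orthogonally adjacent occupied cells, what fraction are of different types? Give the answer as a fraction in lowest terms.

Scan each occupied cell's neighbors to the right and below so each pair is counted once.
From row 0: 1 unlike of 4 pairs (running 1/4).
From row 1: 2 unlike of 3 pairs (running 3/7).
From row 2: 1 unlike of 2 pairs (running 4/9).
From row 3: 4 unlike of 4 pairs (running 8/13).
From row 4: 2 unlike of 4 pairs (running 10/17).
From row 5: 1 unlike of 2 pairs (running 11/19).
Total adjacent occupied pairs: 19; unlike-type pairs: 11.
11/19 is already in lowest terms.

11/19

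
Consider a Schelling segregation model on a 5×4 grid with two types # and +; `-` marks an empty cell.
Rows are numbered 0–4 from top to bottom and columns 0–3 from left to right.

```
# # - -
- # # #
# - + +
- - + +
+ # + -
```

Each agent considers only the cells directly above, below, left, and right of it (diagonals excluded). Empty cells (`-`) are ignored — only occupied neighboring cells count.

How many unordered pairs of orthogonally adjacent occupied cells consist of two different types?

Scan each occupied cell's neighbors to the right and below so each pair is counted once.
From row 0: 0 unlike of 2 pairs (running 0/2).
From row 1: 2 unlike of 4 pairs (running 2/6).
From row 2: 0 unlike of 3 pairs (running 2/9).
From row 3: 0 unlike of 2 pairs (running 2/11).
From row 4: 2 unlike of 2 pairs (running 4/13).
Total adjacent occupied pairs: 13; unlike-type pairs: 4.

4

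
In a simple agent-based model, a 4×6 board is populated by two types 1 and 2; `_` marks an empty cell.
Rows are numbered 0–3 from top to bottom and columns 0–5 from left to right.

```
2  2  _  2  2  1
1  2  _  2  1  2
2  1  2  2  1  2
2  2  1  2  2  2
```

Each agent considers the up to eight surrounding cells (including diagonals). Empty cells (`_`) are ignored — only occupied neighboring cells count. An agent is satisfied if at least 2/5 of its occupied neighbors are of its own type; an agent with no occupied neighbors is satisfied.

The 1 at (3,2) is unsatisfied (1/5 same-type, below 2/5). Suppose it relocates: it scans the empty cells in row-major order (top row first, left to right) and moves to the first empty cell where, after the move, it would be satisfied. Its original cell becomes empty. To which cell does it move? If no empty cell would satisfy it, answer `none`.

none

Vacating (3,2). Empty cells in order:
  (0,2): 0/4 same-type → still unsatisfied.
  (1,2): 1/7 same-type → still unsatisfied.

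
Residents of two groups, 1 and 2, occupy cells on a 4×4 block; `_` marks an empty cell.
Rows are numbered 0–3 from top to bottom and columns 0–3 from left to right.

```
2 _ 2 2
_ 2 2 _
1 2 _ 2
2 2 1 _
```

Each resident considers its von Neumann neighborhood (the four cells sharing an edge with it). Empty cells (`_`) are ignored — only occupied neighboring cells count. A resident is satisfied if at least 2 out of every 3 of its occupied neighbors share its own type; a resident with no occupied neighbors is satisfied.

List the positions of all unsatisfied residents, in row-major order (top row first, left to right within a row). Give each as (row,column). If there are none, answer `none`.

(2,0), (3,0), (3,2)

Row 0: (0,0)2 0/0 satisfied · (0,2)2 2/2 satisfied · (0,3)2 1/1 satisfied
Row 1: (1,1)2 2/2 satisfied · (1,2)2 2/2 satisfied
Row 2: (2,0)1 0/2 not · (2,1)2 2/3 satisfied · (2,3)2 0/0 satisfied
Row 3: (3,0)2 1/2 not · (3,1)2 2/3 satisfied · (3,2)1 0/1 not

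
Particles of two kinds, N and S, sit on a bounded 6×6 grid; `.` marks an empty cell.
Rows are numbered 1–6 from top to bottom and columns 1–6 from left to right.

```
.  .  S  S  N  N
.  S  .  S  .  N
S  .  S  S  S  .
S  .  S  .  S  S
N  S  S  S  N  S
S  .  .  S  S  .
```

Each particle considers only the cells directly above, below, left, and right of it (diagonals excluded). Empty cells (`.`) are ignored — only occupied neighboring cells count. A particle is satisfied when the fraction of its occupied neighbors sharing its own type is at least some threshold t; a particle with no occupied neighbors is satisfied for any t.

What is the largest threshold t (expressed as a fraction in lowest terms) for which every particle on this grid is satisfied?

0/1

Row 1: (1,3)S 1/1 · (1,4)S 2/3 · (1,5)N 1/2 · (1,6)N 2/2
Row 2: (2,2)S — no occupied neighbors · (2,4)S 2/2 · (2,6)N 1/1
Row 3: (3,1)S 1/1 · (3,3)S 2/2 · (3,4)S 3/3 · (3,5)S 2/2
Row 4: (4,1)S 1/2 · (4,3)S 2/2 · (4,5)S 2/3 · (4,6)S 2/2
Row 5: (5,1)N 0/3 · (5,2)S 1/2 · (5,3)S 3/3 · (5,4)S 2/3 · (5,5)N 0/4 · (5,6)S 1/2
Row 6: (6,1)S 0/1 · (6,4)S 2/2 · (6,5)S 1/2
The smallest same-type fraction is 0/3 at (5,1), which reduces to 0/1. Any threshold above that leaves this particle unsatisfied.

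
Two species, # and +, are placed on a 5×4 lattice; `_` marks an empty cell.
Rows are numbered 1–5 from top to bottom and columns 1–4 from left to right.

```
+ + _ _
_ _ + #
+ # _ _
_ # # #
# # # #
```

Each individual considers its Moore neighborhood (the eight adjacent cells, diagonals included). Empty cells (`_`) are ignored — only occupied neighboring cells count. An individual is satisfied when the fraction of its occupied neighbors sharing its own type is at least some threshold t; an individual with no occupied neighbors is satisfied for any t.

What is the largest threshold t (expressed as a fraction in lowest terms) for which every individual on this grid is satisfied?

0/1

Row 1: (1,1)+ 1/1 · (1,2)+ 2/2
Row 2: (2,3)+ 1/3 · (2,4)# 0/1
Row 3: (3,1)+ 0/2 · (3,2)# 2/4
Row 4: (4,2)# 5/6 · (4,3)# 6/6 · (4,4)# 3/3
Row 5: (5,1)# 2/2 · (5,2)# 4/4 · (5,3)# 5/5 · (5,4)# 3/3
The smallest same-type fraction is 0/1 at (2,4), which reduces to 0/1. Any threshold above that leaves this individual unsatisfied.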